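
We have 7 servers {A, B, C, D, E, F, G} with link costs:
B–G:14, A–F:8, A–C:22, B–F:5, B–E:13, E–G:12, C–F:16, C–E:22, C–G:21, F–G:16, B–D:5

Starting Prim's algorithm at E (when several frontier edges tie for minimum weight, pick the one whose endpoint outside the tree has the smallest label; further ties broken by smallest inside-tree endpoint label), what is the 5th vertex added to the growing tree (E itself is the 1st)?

F

Prim, starting at E.
Step 1: frontier [E–G 12, B–E 13, C–E 22] → take E–G (12); add G.
Step 2: frontier [B–E 13, C–E 22, B–G 14, F–G 16, C–G 21] → take B–E (13); add B.
Step 3: frontier [B–D 5, B–F 5, C–E 22, F–G 16, C–G 21] → take B–D (5); add D.
Step 4: frontier [B–F 5, C–E 22, F–G 16, C–G 21] → take B–F (5); add F.
Step 5: frontier [C–E 22, A–F 8, C–F 16, C–G 21] → take A–F (8); add A.
Step 6: frontier [A–C 22, C–E 22, C–F 16, C–G 21] → take C–F (16); add C.
Vertex order: E, G, B, D, F, A, C. The 5th vertex is F.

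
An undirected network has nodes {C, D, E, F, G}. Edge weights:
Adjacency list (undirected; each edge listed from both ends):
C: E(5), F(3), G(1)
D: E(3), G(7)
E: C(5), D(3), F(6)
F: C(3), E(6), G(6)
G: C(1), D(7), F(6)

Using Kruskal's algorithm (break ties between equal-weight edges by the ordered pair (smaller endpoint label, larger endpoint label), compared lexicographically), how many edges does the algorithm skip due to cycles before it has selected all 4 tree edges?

0

Kruskal: consider edges lightest-first.
C-G (1): add — endpoints in different components.
C-F (3): add — endpoints in different components.
D-E (3): add — endpoints in different components.
C-E (5): add — endpoints in different components.
Edges rejected before the tree was complete: 0.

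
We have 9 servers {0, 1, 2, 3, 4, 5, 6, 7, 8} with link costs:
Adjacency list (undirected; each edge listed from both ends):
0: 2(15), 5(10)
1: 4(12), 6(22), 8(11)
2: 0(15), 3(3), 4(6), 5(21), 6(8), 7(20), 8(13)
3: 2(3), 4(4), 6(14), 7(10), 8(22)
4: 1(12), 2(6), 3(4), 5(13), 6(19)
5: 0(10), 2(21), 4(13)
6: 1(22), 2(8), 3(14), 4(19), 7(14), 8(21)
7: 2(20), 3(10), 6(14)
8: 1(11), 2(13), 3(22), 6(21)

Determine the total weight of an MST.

71

Sort edges by weight, then run Kruskal:
2 3 (3): add — endpoints in different components.
3 4 (4): add — endpoints in different components.
2 4 (6): skip — 2 and 4 already connected.
2 6 (8): add — endpoints in different components.
0 5 (10): add — endpoints in different components.
3 7 (10): add — endpoints in different components.
1 8 (11): add — endpoints in different components.
1 4 (12): add — endpoints in different components.
2 8 (13): skip — 2 and 8 already connected.
4 5 (13): add — endpoints in different components.
MST edges: 2 3, 3 4, 2 6, 0 5, 3 7, 1 8, 1 4, 4 5; total weight 3+4+8+10+10+11+12+13 = 71.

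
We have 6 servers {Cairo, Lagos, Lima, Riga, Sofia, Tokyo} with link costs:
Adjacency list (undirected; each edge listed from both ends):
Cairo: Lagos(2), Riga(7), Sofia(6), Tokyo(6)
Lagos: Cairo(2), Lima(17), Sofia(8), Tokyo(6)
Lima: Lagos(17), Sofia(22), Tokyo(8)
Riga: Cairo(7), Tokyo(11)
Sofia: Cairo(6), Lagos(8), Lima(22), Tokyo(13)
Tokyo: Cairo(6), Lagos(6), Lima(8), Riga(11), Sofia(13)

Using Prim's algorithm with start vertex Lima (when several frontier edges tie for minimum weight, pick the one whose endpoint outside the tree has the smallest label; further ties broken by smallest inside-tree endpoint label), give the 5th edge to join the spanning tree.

Cairo-Riga

Prim's algorithm from Lima:
Step 1: cheapest edge leaving the tree is Lima Tokyo (8); add Tokyo.
Step 2: cheapest edge leaving the tree is Cairo Tokyo (6); add Cairo.
Step 3: cheapest edge leaving the tree is Cairo Lagos (2); add Lagos.
Step 4: cheapest edge leaving the tree is Cairo Sofia (6); add Sofia.
Step 5: cheapest edge leaving the tree is Cairo Riga (7); add Riga.
The 5th edge added is Cairo Riga.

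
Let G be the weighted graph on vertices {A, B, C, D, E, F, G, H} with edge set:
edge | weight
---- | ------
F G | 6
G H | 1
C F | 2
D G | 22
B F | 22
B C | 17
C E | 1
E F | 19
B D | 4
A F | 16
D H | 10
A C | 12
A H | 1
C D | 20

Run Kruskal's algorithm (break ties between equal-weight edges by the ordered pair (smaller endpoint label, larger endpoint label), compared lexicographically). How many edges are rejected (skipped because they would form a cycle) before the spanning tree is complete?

Sort edges by weight, then run Kruskal:
A H (1): add — endpoints in different components.
C E (1): add — endpoints in different components.
G H (1): add — endpoints in different components.
C F (2): add — endpoints in different components.
B D (4): add — endpoints in different components.
F G (6): add — endpoints in different components.
D H (10): add — endpoints in different components.
Edges rejected before the tree was complete: 0.

0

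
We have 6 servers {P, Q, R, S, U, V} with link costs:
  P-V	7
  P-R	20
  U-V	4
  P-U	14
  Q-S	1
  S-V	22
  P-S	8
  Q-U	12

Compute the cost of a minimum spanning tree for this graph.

40

Kruskal: consider edges lightest-first.
Q-S (1): add — endpoints in different components.
U-V (4): add — endpoints in different components.
P-V (7): add — endpoints in different components.
P-S (8): add — endpoints in different components.
Q-U (12): skip — Q and U already connected.
P-U (14): skip — U and P already connected.
P-R (20): add — endpoints in different components.
MST edges: Q-S, U-V, P-V, P-S, P-R; total weight 1+4+7+8+20 = 40.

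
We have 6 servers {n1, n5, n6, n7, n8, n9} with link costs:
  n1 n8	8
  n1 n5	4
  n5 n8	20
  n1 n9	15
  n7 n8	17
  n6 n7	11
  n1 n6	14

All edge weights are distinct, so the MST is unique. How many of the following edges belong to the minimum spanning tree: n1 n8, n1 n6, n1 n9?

3

Kruskal's algorithm — process edges by increasing weight (ties by edge label):
n1 n5 (4): add. Components now {n9} {n1,n5} {n7} {n8} {n6}
n1 n8 (8): add. Components now {n9} {n1,n5,n8} {n7} {n6}
n6 n7 (11): add. Components now {n9} {n1,n5,n8} {n6,n7}
n1 n6 (14): add. Components now {n9} {n1,n5,n6,n7,n8}
n1 n9 (15): add. Components now {n1,n5,n6,n7,n8,n9}
MST edge set: {n1 n5, n1 n8, n6 n7, n1 n6, n1 n9}.
Of the listed edges, {n1 n8, n1 n6, n1 n9} are in the MST → 3.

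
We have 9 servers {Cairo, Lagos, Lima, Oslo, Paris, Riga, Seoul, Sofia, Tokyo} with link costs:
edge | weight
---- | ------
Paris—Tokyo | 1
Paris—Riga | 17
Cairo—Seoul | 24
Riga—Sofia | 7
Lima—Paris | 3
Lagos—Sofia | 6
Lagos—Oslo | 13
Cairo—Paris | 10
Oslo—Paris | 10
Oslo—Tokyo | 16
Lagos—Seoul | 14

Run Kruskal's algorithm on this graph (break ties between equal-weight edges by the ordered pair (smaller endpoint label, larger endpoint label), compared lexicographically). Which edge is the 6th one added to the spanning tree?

Kruskal: consider edges lightest-first.
Paris—Tokyo (1): add — endpoints in different components.
Lima—Paris (3): add — endpoints in different components.
Lagos—Sofia (6): add — endpoints in different components.
Riga—Sofia (7): add — endpoints in different components.
Cairo—Paris (10): add — endpoints in different components.
Oslo—Paris (10): add — endpoints in different components.
Lagos—Oslo (13): add — endpoints in different components.
Lagos—Seoul (14): add — endpoints in different components.
The 6th edge added is Oslo—Paris.

Oslo-Paris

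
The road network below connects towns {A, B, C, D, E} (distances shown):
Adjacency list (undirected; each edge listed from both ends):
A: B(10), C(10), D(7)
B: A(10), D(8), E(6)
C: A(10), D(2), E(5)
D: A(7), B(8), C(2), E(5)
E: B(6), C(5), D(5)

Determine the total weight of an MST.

Kruskal: consider edges lightest-first.
C—D (2): add. Components now {A} {B} {C,D} {E}
C—E (5): add. Components now {A} {B} {C,D,E}
D—E (5): skip — D and E already connected.
B—E (6): add. Components now {A} {B,C,D,E}
A—D (7): add. Components now {A,B,C,D,E}
MST edges: C—D, C—E, B—E, A—D; total weight 2+5+6+7 = 20.

20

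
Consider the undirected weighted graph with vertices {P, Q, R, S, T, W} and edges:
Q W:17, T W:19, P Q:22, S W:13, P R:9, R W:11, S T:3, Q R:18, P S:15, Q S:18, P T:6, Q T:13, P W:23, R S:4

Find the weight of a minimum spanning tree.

Kruskal's algorithm — process edges by increasing weight (ties by edge label):
S T (3): add — endpoints in different components.
R S (4): add — endpoints in different components.
P T (6): add — endpoints in different components.
P R (9): skip — R and P already connected.
R W (11): add — endpoints in different components.
Q T (13): add — endpoints in different components.
MST edges: S T, R S, P T, R W, Q T; total weight 3+4+6+11+13 = 37.

37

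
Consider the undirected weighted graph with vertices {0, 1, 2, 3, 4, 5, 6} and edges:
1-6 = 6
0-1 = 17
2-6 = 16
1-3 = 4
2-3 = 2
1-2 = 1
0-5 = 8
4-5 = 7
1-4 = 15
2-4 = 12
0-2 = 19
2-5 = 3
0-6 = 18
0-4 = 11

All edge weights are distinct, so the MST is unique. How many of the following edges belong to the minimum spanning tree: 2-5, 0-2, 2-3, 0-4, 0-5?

Sort edges by weight, then run Kruskal:
1-2 (1): add. Components now {0} {1,2} {3} {4} {5} {6}
2-3 (2): add. Components now {0} {1,2,3} {4} {5} {6}
2-5 (3): add. Components now {0} {1,2,3,5} {4} {6}
1-3 (4): skip — 1 and 3 already connected.
1-6 (6): add. Components now {0} {1,2,3,5,6} {4}
4-5 (7): add. Components now {0} {1,2,3,4,5,6}
0-5 (8): add. Components now {0,1,2,3,4,5,6}
MST edge set: {1-2, 2-3, 2-5, 1-6, 4-5, 0-5}.
Of the listed edges, {2-5, 2-3, 0-5} are in the MST → 3.

3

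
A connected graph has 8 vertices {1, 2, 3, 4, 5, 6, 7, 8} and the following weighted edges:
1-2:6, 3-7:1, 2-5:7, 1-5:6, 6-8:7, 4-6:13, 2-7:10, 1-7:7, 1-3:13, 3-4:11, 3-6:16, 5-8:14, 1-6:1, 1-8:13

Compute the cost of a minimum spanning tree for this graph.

Grow the tree from 2 using Prim:
Step 1: frontier [1-2 6, 2-5 7, 2-7 10] → take 1-2 (6); add 1.
Step 2: frontier [1-6 1, 1-5 6, 1-7 7, 1-3 13, 1-8 13, 2-5 7, 2-7 10] → take 1-6 (1); add 6.
Step 3: frontier [1-5 6, 1-7 7, 1-3 13, 1-8 13, 2-5 7, 2-7 10, 6-8 7, 4-6 13, 3-6 16] → take 1-5 (6); add 5.
Step 4: frontier [1-7 7, 1-3 13, 1-8 13, 2-7 10, 5-8 14, 6-8 7, 4-6 13, 3-6 16] → take 1-7 (7); add 7.
Step 5: frontier [1-3 13, 1-8 13, 5-8 14, 6-8 7, 4-6 13, 3-6 16, 3-7 1] → take 3-7 (1); add 3.
Step 6: frontier [1-8 13, 3-4 11, 5-8 14, 6-8 7, 4-6 13] → take 6-8 (7); add 8.
Step 7: frontier [3-4 11, 4-6 13] → take 3-4 (11); add 4.
MST edges: 1-2, 1-6, 1-5, 1-7, 3-7, 6-8, 3-4; total weight 6+1+6+7+1+7+11 = 39.

39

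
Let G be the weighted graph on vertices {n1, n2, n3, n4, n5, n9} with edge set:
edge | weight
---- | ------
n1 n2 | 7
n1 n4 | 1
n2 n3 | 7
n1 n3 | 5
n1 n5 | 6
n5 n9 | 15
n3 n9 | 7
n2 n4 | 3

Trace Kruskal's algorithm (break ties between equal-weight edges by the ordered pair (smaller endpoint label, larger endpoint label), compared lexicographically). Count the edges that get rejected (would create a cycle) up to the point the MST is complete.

Kruskal: consider edges lightest-first.
n1 n4 (1): add — endpoints in different components.
n2 n4 (3): add — endpoints in different components.
n1 n3 (5): add — endpoints in different components.
n1 n5 (6): add — endpoints in different components.
n1 n2 (7): skip — n2 and n1 already connected.
n2 n3 (7): skip — n2 and n3 already connected.
n3 n9 (7): add — endpoints in different components.
Edges rejected before the tree was complete: 2.

2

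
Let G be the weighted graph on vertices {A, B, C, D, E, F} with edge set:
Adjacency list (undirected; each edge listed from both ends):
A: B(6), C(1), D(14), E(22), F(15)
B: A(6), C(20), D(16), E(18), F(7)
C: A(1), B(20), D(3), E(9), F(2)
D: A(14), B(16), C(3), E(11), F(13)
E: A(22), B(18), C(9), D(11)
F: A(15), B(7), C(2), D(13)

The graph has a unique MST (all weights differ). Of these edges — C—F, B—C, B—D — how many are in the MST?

1

Kruskal: consider edges lightest-first.
A—C (1): add — endpoints in different components.
C—F (2): add — endpoints in different components.
C—D (3): add — endpoints in different components.
A—B (6): add — endpoints in different components.
B—F (7): skip — B and F already connected.
C—E (9): add — endpoints in different components.
MST edge set: {A—C, C—F, C—D, A—B, C—E}.
Of the listed edges, {C—F} are in the MST → 1.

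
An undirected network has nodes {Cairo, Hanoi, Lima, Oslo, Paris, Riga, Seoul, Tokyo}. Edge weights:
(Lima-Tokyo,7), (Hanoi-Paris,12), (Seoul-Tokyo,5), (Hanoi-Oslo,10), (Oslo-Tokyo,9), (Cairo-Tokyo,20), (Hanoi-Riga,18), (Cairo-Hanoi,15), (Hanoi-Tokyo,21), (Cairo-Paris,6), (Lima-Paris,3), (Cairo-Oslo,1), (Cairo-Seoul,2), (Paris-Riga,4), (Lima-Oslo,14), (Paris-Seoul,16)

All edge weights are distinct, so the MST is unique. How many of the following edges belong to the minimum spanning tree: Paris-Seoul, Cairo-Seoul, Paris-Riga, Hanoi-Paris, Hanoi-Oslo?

Kruskal's algorithm — process edges by increasing weight (ties by edge label):
Cairo-Oslo (1): add — endpoints in different components.
Cairo-Seoul (2): add — endpoints in different components.
Lima-Paris (3): add — endpoints in different components.
Paris-Riga (4): add — endpoints in different components.
Seoul-Tokyo (5): add — endpoints in different components.
Cairo-Paris (6): add — endpoints in different components.
Lima-Tokyo (7): skip — Lima and Tokyo already connected.
Oslo-Tokyo (9): skip — Oslo and Tokyo already connected.
Hanoi-Oslo (10): add — endpoints in different components.
MST edge set: {Cairo-Oslo, Cairo-Seoul, Lima-Paris, Paris-Riga, Seoul-Tokyo, Cairo-Paris, Hanoi-Oslo}.
Of the listed edges, {Cairo-Seoul, Paris-Riga, Hanoi-Oslo} are in the MST → 3.

3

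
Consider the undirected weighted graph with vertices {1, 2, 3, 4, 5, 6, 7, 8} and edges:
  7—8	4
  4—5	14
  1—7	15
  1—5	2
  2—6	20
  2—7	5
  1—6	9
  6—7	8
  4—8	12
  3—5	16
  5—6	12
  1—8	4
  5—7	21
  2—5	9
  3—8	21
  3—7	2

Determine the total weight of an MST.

Kruskal's algorithm — process edges by increasing weight (ties by edge label):
1—5 (2): add — endpoints in different components.
3—7 (2): add — endpoints in different components.
1—8 (4): add — endpoints in different components.
7—8 (4): add — endpoints in different components.
2—7 (5): add — endpoints in different components.
6—7 (8): add — endpoints in different components.
1—6 (9): skip — 1 and 6 already connected.
2—5 (9): skip — 2 and 5 already connected.
4—8 (12): add — endpoints in different components.
MST edges: 1—5, 3—7, 1—8, 7—8, 2—7, 6—7, 4—8; total weight 2+2+4+4+5+8+12 = 37.

37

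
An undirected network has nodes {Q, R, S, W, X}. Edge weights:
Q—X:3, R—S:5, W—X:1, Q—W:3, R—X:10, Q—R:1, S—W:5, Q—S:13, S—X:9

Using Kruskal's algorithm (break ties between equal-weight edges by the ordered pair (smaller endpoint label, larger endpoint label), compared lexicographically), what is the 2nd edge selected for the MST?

W-X

Kruskal's algorithm — process edges by increasing weight (ties by edge label):
Q—R (1): add — endpoints in different components.
W—X (1): add — endpoints in different components.
Q—W (3): add — endpoints in different components.
Q—X (3): skip — Q and X already connected.
R—S (5): add — endpoints in different components.
The 2nd edge added is W—X.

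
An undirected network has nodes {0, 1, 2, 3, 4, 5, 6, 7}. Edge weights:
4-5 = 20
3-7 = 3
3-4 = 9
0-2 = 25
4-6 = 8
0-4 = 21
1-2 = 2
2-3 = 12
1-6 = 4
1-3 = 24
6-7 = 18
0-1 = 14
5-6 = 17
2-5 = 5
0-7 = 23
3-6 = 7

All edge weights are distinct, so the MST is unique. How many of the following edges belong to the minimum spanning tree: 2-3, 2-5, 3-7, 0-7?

2

Sort edges by weight, then run Kruskal:
1-2 (2): add — endpoints in different components.
3-7 (3): add — endpoints in different components.
1-6 (4): add — endpoints in different components.
2-5 (5): add — endpoints in different components.
3-6 (7): add — endpoints in different components.
4-6 (8): add — endpoints in different components.
3-4 (9): skip — 3 and 4 already connected.
2-3 (12): skip — 2 and 3 already connected.
0-1 (14): add — endpoints in different components.
MST edge set: {1-2, 3-7, 1-6, 2-5, 3-6, 4-6, 0-1}.
Of the listed edges, {2-5, 3-7} are in the MST → 2.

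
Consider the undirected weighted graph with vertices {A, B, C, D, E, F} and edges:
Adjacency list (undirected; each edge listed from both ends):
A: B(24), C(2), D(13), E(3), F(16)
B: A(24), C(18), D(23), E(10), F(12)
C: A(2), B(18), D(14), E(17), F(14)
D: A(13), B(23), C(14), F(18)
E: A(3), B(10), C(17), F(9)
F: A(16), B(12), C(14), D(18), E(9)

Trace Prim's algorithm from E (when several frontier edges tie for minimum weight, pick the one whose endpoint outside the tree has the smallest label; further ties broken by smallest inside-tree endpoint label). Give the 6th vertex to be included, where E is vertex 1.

D

Grow the tree from E using Prim:
Step 1: cheapest edge leaving the tree is A-E (3); add A.
Step 2: cheapest edge leaving the tree is A-C (2); add C.
Step 3: cheapest edge leaving the tree is E-F (9); add F.
Step 4: cheapest edge leaving the tree is B-E (10); add B.
Step 5: cheapest edge leaving the tree is A-D (13); add D.
Vertex order: E, A, C, F, B, D. The 6th vertex is D.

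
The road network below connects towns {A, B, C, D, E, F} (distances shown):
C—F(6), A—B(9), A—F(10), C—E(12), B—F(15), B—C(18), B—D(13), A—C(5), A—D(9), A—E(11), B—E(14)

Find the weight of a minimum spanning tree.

Prim, starting at C.
Step 1: frontier [A—C 5, C—F 6, C—E 12, B—C 18] → take A—C (5); add A.
Step 2: frontier [A—B 9, A—D 9, A—F 10, A—E 11, C—F 6, C—E 12, B—C 18] → take C—F (6); add F.
Step 3: frontier [A—B 9, A—D 9, A—E 11, C—E 12, B—C 18, B—F 15] → take A—B (9); add B.
Step 4: frontier [A—D 9, A—E 11, B—D 13, B—E 14, C—E 12] → take A—D (9); add D.
Step 5: frontier [A—E 11, B—E 14, C—E 12] → take A—E (11); add E.
MST edges: A—C, C—F, A—B, A—D, A—E; total weight 5+6+9+9+11 = 40.

40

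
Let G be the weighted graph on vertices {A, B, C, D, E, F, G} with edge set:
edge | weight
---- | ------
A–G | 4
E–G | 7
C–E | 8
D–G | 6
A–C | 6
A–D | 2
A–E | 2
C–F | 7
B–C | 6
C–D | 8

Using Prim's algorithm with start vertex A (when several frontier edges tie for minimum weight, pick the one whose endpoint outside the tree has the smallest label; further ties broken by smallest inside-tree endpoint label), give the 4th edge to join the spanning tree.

Prim's algorithm from A:
Step 1: frontier [A–D 2, A–E 2, A–G 4, A–C 6] → take A–D (2); add D.
Step 2: frontier [A–E 2, A–G 4, A–C 6, D–G 6, C–D 8] → take A–E (2); add E.
Step 3: frontier [A–G 4, A–C 6, D–G 6, C–D 8, E–G 7, C–E 8] → take A–G (4); add G.
Step 4: frontier [A–C 6, C–D 8, C–E 8] → take A–C (6); add C.
Step 5: frontier [B–C 6, C–F 7] → take B–C (6); add B.
Step 6: frontier [C–F 7] → take C–F (7); add F.
The 4th edge added is A–C.

A-C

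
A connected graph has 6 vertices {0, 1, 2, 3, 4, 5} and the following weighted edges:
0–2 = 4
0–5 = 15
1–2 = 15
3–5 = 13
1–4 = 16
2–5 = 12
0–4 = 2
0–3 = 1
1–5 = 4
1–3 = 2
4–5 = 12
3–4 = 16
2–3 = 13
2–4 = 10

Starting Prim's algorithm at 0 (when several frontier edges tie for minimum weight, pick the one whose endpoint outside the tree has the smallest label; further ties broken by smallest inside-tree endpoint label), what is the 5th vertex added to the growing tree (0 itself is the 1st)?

2

Grow the tree from 0 using Prim:
Step 1: cheapest edge leaving the tree is 0–3 (1); add 3.
Step 2: cheapest edge leaving the tree is 1–3 (2); add 1.
Step 3: cheapest edge leaving the tree is 0–4 (2); add 4.
Step 4: cheapest edge leaving the tree is 0–2 (4); add 2.
Step 5: cheapest edge leaving the tree is 1–5 (4); add 5.
Vertex order: 0, 3, 1, 4, 2, 5. The 5th vertex is 2.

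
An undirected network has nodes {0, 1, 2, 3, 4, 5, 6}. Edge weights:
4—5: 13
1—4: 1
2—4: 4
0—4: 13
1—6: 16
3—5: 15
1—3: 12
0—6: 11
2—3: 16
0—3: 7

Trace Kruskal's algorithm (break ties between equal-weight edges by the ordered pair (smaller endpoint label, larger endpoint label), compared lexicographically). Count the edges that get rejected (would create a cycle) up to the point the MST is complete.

Kruskal: consider edges lightest-first.
1—4 (1): add. Components now {0} {1,4} {2} {3} {5} {6}
2—4 (4): add. Components now {0} {1,2,4} {3} {5} {6}
0—3 (7): add. Components now {0,3} {1,2,4} {5} {6}
0—6 (11): add. Components now {0,3,6} {1,2,4} {5}
1—3 (12): add. Components now {0,1,2,3,4,6} {5}
0—4 (13): skip — 0 and 4 already connected.
4—5 (13): add. Components now {0,1,2,3,4,5,6}
Edges rejected before the tree was complete: 1.

1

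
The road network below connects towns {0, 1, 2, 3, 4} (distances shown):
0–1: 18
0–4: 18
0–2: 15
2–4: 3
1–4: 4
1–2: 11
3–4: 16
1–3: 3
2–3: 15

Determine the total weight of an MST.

25

Grow the tree from 0 using Prim:
Step 1: frontier [0–2 15, 0–1 18, 0–4 18] → take 0–2 (15); add 2.
Step 2: frontier [0–1 18, 0–4 18, 2–4 3, 1–2 11, 2–3 15] → take 2–4 (3); add 4.
Step 3: frontier [0–1 18, 1–2 11, 2–3 15, 1–4 4, 3–4 16] → take 1–4 (4); add 1.
Step 4: frontier [1–3 3, 2–3 15, 3–4 16] → take 1–3 (3); add 3.
MST edges: 0–2, 2–4, 1–4, 1–3; total weight 15+3+4+3 = 25.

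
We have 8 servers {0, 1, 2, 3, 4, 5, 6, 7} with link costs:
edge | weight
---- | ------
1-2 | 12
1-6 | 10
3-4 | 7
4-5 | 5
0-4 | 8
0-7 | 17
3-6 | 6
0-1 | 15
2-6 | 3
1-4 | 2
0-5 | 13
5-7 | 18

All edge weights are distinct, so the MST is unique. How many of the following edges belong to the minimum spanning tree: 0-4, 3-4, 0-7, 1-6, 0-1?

Kruskal: consider edges lightest-first.
1-4 (2): add — endpoints in different components.
2-6 (3): add — endpoints in different components.
4-5 (5): add — endpoints in different components.
3-6 (6): add — endpoints in different components.
3-4 (7): add — endpoints in different components.
0-4 (8): add — endpoints in different components.
1-6 (10): skip — 1 and 6 already connected.
1-2 (12): skip — 1 and 2 already connected.
0-5 (13): skip — 0 and 5 already connected.
0-1 (15): skip — 0 and 1 already connected.
0-7 (17): add — endpoints in different components.
MST edge set: {1-4, 2-6, 4-5, 3-6, 3-4, 0-4, 0-7}.
Of the listed edges, {0-4, 3-4, 0-7} are in the MST → 3.

3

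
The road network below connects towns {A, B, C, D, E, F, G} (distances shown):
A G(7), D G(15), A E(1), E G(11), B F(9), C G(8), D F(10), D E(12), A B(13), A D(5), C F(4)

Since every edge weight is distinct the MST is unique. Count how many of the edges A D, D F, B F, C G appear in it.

3

Sort edges by weight, then run Kruskal:
A E (1): add. Components now {A,E} {B} {C} {D} {F} {G}
C F (4): add. Components now {A,E} {B} {C,F} {D} {G}
A D (5): add. Components now {A,D,E} {B} {C,F} {G}
A G (7): add. Components now {A,D,E,G} {B} {C,F}
C G (8): add. Components now {A,C,D,E,F,G} {B}
B F (9): add. Components now {A,B,C,D,E,F,G}
MST edge set: {A E, C F, A D, A G, C G, B F}.
Of the listed edges, {A D, B F, C G} are in the MST → 3.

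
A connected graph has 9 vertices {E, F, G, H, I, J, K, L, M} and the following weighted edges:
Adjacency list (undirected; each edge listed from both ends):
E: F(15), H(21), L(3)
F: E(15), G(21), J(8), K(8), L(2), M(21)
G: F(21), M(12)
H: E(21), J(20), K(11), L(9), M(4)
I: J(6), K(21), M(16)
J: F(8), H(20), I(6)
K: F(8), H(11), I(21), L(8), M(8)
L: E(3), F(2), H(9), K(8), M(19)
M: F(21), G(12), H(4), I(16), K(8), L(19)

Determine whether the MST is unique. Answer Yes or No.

No

Sort edges by weight, then run Kruskal:
F-L (2): add — endpoints in different components.
E-L (3): add — endpoints in different components.
H-M (4): add — endpoints in different components.
I-J (6): add — endpoints in different components.
F-J (8): add — endpoints in different components.
F-K (8): add — endpoints in different components.
K-L (8): skip — K and L already connected.
K-M (8): add — endpoints in different components.
H-L (9): skip — H and L already connected.
H-K (11): skip — H and K already connected.
G-M (12): add — endpoints in different components.
Non-tree edge K-L has weight 8, equal to the heaviest edge on its tree cycle — swapping gives another MST of the same weight. Not unique.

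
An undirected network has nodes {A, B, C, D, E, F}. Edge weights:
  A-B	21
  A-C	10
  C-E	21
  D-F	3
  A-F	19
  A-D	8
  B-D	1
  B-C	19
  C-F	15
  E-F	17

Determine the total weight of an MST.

Kruskal's algorithm — process edges by increasing weight (ties by edge label):
B-D (1): add — endpoints in different components.
D-F (3): add — endpoints in different components.
A-D (8): add — endpoints in different components.
A-C (10): add — endpoints in different components.
C-F (15): skip — C and F already connected.
E-F (17): add — endpoints in different components.
MST edges: B-D, D-F, A-D, A-C, E-F; total weight 1+3+8+10+17 = 39.

39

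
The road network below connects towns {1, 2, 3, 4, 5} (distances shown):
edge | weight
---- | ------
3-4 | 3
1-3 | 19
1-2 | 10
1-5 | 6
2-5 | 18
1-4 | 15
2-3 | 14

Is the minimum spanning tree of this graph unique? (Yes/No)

Yes

Kruskal's algorithm — process edges by increasing weight (ties by edge label):
3-4 (3): add. Components now {1} {2} {3,4} {5}
1-5 (6): add. Components now {1,5} {2} {3,4}
1-2 (10): add. Components now {1,2,5} {3,4}
2-3 (14): add. Components now {1,2,3,4,5}
Every non-tree edge has weight strictly greater than the heaviest edge on the tree path between its endpoints, so the MST is unique.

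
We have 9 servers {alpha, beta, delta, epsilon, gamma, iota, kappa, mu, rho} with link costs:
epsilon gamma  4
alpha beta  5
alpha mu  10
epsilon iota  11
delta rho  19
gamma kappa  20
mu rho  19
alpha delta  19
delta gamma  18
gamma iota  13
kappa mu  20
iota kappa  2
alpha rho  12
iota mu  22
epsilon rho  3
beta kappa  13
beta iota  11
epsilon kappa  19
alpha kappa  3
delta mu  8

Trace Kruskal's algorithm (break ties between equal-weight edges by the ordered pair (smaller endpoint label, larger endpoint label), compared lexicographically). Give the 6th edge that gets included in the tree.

delta-mu

Kruskal: consider edges lightest-first.
iota kappa (2): add — endpoints in different components.
alpha kappa (3): add — endpoints in different components.
epsilon rho (3): add — endpoints in different components.
epsilon gamma (4): add — endpoints in different components.
alpha beta (5): add — endpoints in different components.
delta mu (8): add — endpoints in different components.
alpha mu (10): add — endpoints in different components.
beta iota (11): skip — iota and beta already connected.
epsilon iota (11): add — endpoints in different components.
The 6th edge added is delta mu.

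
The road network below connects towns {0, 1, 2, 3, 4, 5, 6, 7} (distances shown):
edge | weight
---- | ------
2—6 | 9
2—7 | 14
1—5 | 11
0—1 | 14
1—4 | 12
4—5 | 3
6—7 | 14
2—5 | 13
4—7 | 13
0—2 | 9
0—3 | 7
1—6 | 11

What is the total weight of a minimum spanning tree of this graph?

Grow the tree from 1 using Prim:
Step 1: frontier [1—5 11, 1—6 11, 1—4 12, 0—1 14] → take 1—5 (11); add 5.
Step 2: frontier [1—6 11, 1—4 12, 0—1 14, 4—5 3, 2—5 13] → take 4—5 (3); add 4.
Step 3: frontier [1—6 11, 0—1 14, 4—7 13, 2—5 13] → take 1—6 (11); add 6.
Step 4: frontier [0—1 14, 4—7 13, 2—5 13, 2—6 9, 6—7 14] → take 2—6 (9); add 2.
Step 5: frontier [0—1 14, 0—2 9, 2—7 14, 4—7 13, 6—7 14] → take 0—2 (9); add 0.
Step 6: frontier [0—3 7, 2—7 14, 4—7 13, 6—7 14] → take 0—3 (7); add 3.
Step 7: frontier [2—7 14, 4—7 13, 6—7 14] → take 4—7 (13); add 7.
MST edges: 1—5, 4—5, 1—6, 2—6, 0—2, 0—3, 4—7; total weight 11+3+11+9+9+7+13 = 63.

63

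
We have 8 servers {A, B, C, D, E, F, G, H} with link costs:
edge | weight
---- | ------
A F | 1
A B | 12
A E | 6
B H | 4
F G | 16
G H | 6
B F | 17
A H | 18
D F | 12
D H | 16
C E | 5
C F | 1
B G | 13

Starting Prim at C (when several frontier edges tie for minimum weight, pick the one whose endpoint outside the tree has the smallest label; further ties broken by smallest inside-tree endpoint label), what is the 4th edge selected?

Prim, starting at C.
Step 1: frontier [C F 1, C E 5] → take C F (1); add F.
Step 2: frontier [C E 5, A F 1, D F 12, F G 16, B F 17] → take A F (1); add A.
Step 3: frontier [A E 6, A B 12, A H 18, C E 5, D F 12, F G 16, B F 17] → take C E (5); add E.
Step 4: frontier [A B 12, A H 18, D F 12, F G 16, B F 17] → take A B (12); add B.
Step 5: frontier [A H 18, B H 4, B G 13, D F 12, F G 16] → take B H (4); add H.
Step 6: frontier [B G 13, D F 12, F G 16, G H 6, D H 16] → take G H (6); add G.
Step 7: frontier [D F 12, D H 16] → take D F (12); add D.
The 4th edge added is A B.

A-B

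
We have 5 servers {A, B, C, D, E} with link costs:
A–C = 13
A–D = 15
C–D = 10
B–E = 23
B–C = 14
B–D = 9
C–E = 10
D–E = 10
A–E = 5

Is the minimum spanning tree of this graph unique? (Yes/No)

No

Kruskal: consider edges lightest-first.
A–E (5): add — endpoints in different components.
B–D (9): add — endpoints in different components.
C–D (10): add — endpoints in different components.
C–E (10): add — endpoints in different components.
Non-tree edge D–E has weight 10, equal to the heaviest edge on its tree cycle — swapping gives another MST of the same weight. Not unique.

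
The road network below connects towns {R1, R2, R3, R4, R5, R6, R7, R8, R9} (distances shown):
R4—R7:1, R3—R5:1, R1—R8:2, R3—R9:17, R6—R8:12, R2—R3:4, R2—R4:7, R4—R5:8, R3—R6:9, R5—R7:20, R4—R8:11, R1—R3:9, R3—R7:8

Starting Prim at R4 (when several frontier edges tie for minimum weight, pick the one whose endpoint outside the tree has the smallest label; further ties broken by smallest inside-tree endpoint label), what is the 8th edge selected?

R3-R9

Prim, starting at R4.
Step 1: frontier [R4—R7 1, R2—R4 7, R4—R5 8, R4—R8 11] → take R4—R7 (1); add R7.
Step 2: frontier [R2—R4 7, R4—R5 8, R4—R8 11, R3—R7 8, R5—R7 20] → take R2—R4 (7); add R2.
Step 3: frontier [R2—R3 4, R4—R5 8, R4—R8 11, R3—R7 8, R5—R7 20] → take R2—R3 (4); add R3.
Step 4: frontier [R3—R5 1, R1—R3 9, R3—R6 9, R3—R9 17, R4—R5 8, R4—R8 11, R5—R7 20] → take R3—R5 (1); add R5.
Step 5: frontier [R1—R3 9, R3—R6 9, R3—R9 17, R4—R8 11] → take R1—R3 (9); add R1.
Step 6: frontier [R1—R8 2, R3—R6 9, R3—R9 17, R4—R8 11] → take R1—R8 (2); add R8.
Step 7: frontier [R3—R6 9, R3—R9 17, R6—R8 12] → take R3—R6 (9); add R6.
Step 8: frontier [R3—R9 17] → take R3—R9 (17); add R9.
The 8th edge added is R3—R9.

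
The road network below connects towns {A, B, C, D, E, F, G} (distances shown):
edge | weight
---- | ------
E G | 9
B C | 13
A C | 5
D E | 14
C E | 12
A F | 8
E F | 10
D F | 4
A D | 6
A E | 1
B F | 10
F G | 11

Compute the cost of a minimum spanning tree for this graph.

35

Prim, starting at E.
Step 1: cheapest edge leaving the tree is A E (1); add A.
Step 2: cheapest edge leaving the tree is A C (5); add C.
Step 3: cheapest edge leaving the tree is A D (6); add D.
Step 4: cheapest edge leaving the tree is D F (4); add F.
Step 5: cheapest edge leaving the tree is E G (9); add G.
Step 6: cheapest edge leaving the tree is B F (10); add B.
MST edges: A E, A C, A D, D F, E G, B F; total weight 1+5+6+4+9+10 = 35.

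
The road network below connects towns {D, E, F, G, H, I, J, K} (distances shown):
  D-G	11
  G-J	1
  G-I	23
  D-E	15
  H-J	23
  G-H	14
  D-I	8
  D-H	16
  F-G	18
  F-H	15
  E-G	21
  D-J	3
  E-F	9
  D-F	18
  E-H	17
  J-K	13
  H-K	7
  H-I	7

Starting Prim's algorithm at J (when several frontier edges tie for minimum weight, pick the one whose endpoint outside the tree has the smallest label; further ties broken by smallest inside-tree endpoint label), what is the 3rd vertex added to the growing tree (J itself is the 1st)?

Prim, starting at J.
Step 1: cheapest edge leaving the tree is G-J (1); add G.
Step 2: cheapest edge leaving the tree is D-J (3); add D.
Step 3: cheapest edge leaving the tree is D-I (8); add I.
Step 4: cheapest edge leaving the tree is H-I (7); add H.
Step 5: cheapest edge leaving the tree is H-K (7); add K.
Step 6: cheapest edge leaving the tree is D-E (15); add E.
Step 7: cheapest edge leaving the tree is E-F (9); add F.
Vertex order: J, G, D, I, H, K, E, F. The 3rd vertex is D.

D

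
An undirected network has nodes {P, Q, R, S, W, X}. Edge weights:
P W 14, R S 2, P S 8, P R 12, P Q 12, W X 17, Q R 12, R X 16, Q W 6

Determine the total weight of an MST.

44

Kruskal's algorithm — process edges by increasing weight (ties by edge label):
R S (2): add — endpoints in different components.
Q W (6): add — endpoints in different components.
P S (8): add — endpoints in different components.
P Q (12): add — endpoints in different components.
P R (12): skip — R and P already connected.
Q R (12): skip — R and Q already connected.
P W (14): skip — W and P already connected.
R X (16): add — endpoints in different components.
MST edges: R S, Q W, P S, P Q, R X; total weight 2+6+8+12+16 = 44.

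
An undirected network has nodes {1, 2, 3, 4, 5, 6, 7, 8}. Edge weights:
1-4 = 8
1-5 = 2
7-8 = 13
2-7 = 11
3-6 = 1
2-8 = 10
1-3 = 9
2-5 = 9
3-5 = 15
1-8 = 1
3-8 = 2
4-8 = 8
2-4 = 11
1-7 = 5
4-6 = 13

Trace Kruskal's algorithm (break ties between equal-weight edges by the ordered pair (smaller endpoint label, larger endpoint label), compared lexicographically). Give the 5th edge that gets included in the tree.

Kruskal's algorithm — process edges by increasing weight (ties by edge label):
1-8 (1): add — endpoints in different components.
3-6 (1): add — endpoints in different components.
1-5 (2): add — endpoints in different components.
3-8 (2): add — endpoints in different components.
1-7 (5): add — endpoints in different components.
1-4 (8): add — endpoints in different components.
4-8 (8): skip — 4 and 8 already connected.
1-3 (9): skip — 1 and 3 already connected.
2-5 (9): add — endpoints in different components.
The 5th edge added is 1-7.

1-7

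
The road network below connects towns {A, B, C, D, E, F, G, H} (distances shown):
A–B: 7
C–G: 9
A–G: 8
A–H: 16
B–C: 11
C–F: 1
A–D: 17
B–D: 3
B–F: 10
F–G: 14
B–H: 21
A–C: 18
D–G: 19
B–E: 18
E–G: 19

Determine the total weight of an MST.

Kruskal's algorithm — process edges by increasing weight (ties by edge label):
C–F (1): add — endpoints in different components.
B–D (3): add — endpoints in different components.
A–B (7): add — endpoints in different components.
A–G (8): add — endpoints in different components.
C–G (9): add — endpoints in different components.
B–F (10): skip — B and F already connected.
B–C (11): skip — B and C already connected.
F–G (14): skip — F and G already connected.
A–H (16): add — endpoints in different components.
A–D (17): skip — A and D already connected.
A–C (18): skip — A and C already connected.
B–E (18): add — endpoints in different components.
MST edges: C–F, B–D, A–B, A–G, C–G, A–H, B–E; total weight 1+3+7+8+9+16+18 = 62.

62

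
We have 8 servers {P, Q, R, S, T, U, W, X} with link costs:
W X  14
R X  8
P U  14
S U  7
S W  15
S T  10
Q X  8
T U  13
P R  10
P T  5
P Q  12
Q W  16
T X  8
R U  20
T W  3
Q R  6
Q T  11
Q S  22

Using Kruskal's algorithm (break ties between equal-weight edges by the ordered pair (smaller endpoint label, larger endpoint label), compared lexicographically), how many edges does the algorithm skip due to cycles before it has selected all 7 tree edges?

Kruskal: consider edges lightest-first.
T W (3): add — endpoints in different components.
P T (5): add — endpoints in different components.
Q R (6): add — endpoints in different components.
S U (7): add — endpoints in different components.
Q X (8): add — endpoints in different components.
R X (8): skip — R and X already connected.
T X (8): add — endpoints in different components.
P R (10): skip — R and P already connected.
S T (10): add — endpoints in different components.
Edges rejected before the tree was complete: 2.

2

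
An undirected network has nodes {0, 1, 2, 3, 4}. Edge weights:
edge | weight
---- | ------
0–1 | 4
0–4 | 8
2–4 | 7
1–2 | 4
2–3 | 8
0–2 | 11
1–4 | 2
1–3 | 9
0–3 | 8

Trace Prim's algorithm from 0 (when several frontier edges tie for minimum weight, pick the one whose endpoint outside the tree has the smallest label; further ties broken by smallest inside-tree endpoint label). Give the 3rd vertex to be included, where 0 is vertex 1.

Grow the tree from 0 using Prim:
Step 1: cheapest edge leaving the tree is 0–1 (4); add 1.
Step 2: cheapest edge leaving the tree is 1–4 (2); add 4.
Step 3: cheapest edge leaving the tree is 1–2 (4); add 2.
Step 4: cheapest edge leaving the tree is 0–3 (8); add 3.
Vertex order: 0, 1, 4, 2, 3. The 3rd vertex is 4.

4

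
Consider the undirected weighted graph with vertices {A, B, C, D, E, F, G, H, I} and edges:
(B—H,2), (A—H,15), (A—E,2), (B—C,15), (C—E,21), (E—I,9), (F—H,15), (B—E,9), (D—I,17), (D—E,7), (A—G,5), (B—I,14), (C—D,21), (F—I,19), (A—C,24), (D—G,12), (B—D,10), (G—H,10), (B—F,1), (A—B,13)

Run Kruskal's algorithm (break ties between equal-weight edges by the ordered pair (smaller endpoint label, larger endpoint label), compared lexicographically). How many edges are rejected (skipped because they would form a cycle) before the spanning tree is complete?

6

Kruskal: consider edges lightest-first.
B—F (1): add — endpoints in different components.
A—E (2): add — endpoints in different components.
B—H (2): add — endpoints in different components.
A—G (5): add — endpoints in different components.
D—E (7): add — endpoints in different components.
B—E (9): add — endpoints in different components.
E—I (9): add — endpoints in different components.
B—D (10): skip — B and D already connected.
G—H (10): skip — G and H already connected.
D—G (12): skip — D and G already connected.
A—B (13): skip — A and B already connected.
B—I (14): skip — B and I already connected.
A—H (15): skip — A and H already connected.
B—C (15): add — endpoints in different components.
Edges rejected before the tree was complete: 6.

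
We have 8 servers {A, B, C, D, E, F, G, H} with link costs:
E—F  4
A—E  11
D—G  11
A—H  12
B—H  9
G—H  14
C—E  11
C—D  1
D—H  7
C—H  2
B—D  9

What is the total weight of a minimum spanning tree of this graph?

49

Grow the tree from F using Prim:
Step 1: cheapest edge leaving the tree is E—F (4); add E.
Step 2: cheapest edge leaving the tree is A—E (11); add A.
Step 3: cheapest edge leaving the tree is C—E (11); add C.
Step 4: cheapest edge leaving the tree is C—D (1); add D.
Step 5: cheapest edge leaving the tree is C—H (2); add H.
Step 6: cheapest edge leaving the tree is B—D (9); add B.
Step 7: cheapest edge leaving the tree is D—G (11); add G.
MST edges: E—F, A—E, C—E, C—D, C—H, B—D, D—G; total weight 4+11+11+1+2+9+11 = 49.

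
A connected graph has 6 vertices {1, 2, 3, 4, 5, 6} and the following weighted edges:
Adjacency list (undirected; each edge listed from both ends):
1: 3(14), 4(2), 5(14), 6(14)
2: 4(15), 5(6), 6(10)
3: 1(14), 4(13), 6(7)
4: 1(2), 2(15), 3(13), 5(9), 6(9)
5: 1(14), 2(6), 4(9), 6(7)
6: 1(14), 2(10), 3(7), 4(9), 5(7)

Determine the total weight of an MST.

Sort edges by weight, then run Kruskal:
1—4 (2): add — endpoints in different components.
2—5 (6): add — endpoints in different components.
3—6 (7): add — endpoints in different components.
5—6 (7): add — endpoints in different components.
4—5 (9): add — endpoints in different components.
MST edges: 1—4, 2—5, 3—6, 5—6, 4—5; total weight 2+6+7+7+9 = 31.

31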